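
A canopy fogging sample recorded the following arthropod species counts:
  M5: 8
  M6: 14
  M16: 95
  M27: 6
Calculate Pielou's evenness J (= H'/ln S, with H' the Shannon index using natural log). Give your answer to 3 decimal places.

0.557

Total N = 8+14+95+6 = 123, so the proportions are 0.06504, 0.11382, 0.77236, 0.04878 (working shown to 5 dp, full precision carried).
H' = −Σ pᵢ ln pᵢ = −((-0.17774) + (-0.24735) + (-0.19951) + (-0.14734)) = 0.77193.
With S = 4 species, ln S = 1.38629, so J = 0.77193/1.38629 = 0.55683, i.e. 0.557 to 3 decimal places.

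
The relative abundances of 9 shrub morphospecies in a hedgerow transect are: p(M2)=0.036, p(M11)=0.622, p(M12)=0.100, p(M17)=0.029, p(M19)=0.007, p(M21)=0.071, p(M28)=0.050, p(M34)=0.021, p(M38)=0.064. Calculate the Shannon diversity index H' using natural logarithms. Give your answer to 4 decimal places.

Each pᵢ ln pᵢ term (working shown to 6 dp, full precision carried): 0.036×(-3.324236)=-0.119673, 0.622×(-0.474815)=-0.295335, 0.1×(-2.302585)=-0.230259, 0.029×(-3.540459)=-0.102673, 0.007×(-4.961845)=-0.034733, 0.071×(-2.645075)=-0.187800, 0.05×(-2.995732)=-0.149787, 0.021×(-3.863233)=-0.081128, 0.064×(-2.748872)=-0.175928.
Sum = -1.377315, so H' = 1.3773.

1.3773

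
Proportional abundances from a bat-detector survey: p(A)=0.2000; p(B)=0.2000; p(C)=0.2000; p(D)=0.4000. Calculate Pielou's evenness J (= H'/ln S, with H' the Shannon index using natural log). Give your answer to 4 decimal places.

0.9610

H' = −Σ pᵢ ln pᵢ = −((-0.321888) + (-0.321888) + (-0.321888) + (-0.366516)) = 1.332179 (working shown to 6 dp, full precision carried).
With S = 4 species, ln S = 1.386294, so J = 1.332179/1.386294 = 0.960964, i.e. 0.9610 to 4 decimal places.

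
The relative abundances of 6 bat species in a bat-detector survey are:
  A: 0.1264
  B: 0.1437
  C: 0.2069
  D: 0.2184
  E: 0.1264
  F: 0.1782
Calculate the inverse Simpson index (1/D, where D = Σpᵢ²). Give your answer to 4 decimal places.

5.7187

D = 0.1264² + 0.1437² + 0.2069² + 0.2184² + 0.1264² + 0.1782² = 0.01597696 + 0.02064969 + 0.04280761 + 0.04769856 + 0.01597696 + 0.03175524 = 0.17486502 (working shown to 8 dp, full precision carried).
So 1/D = 5.718697, i.e. 5.7187 to 4 decimal places.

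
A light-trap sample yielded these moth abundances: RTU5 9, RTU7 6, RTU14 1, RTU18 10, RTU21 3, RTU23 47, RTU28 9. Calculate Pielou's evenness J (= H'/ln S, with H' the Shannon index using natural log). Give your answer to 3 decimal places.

Total N = 9+6+1+10+3+47+9 = 85, so the proportions are 0.10588, 0.07059, 0.01176, 0.11765, 0.03529, 0.55294, 0.10588 (working shown to 5 dp, full precision carried).
H' = −Σ pᵢ ln pᵢ = −((-0.23775) + (-0.18712) + (-0.05227) + (-0.25177) + (-0.11802) + (-0.32762) + (-0.23775)) = 1.41231.
With S = 7 species, ln S = 1.94591, so J = 1.41231/1.94591 = 0.72578, i.e. 0.726 to 3 decimal places.

0.726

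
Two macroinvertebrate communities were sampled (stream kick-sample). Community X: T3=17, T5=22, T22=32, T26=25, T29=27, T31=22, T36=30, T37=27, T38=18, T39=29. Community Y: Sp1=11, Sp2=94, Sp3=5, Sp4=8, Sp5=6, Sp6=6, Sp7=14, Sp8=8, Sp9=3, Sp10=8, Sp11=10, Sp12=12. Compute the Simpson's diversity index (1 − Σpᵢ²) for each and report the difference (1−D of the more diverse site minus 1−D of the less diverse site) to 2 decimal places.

0.18

Community X: N=249, proportions 0.0683, 0.0884, 0.1285, 0.1004, 0.1084, 0.0884, 0.1205, 0.1084, 0.0723, 0.1165, giving 1−D = 0.8963 (working shown to 4 dp, full precision carried).
Community Y: N=185, proportions 0.0595, 0.5081, 0.027, 0.0432, 0.0324, 0.0324, 0.0757, 0.0432, 0.0162, 0.0432, 0.0541, 0.0649, giving 1−D = 0.7167.
Difference = |0.8963 − 0.7167| = 0.1796, i.e. 0.18 to 2 decimal places.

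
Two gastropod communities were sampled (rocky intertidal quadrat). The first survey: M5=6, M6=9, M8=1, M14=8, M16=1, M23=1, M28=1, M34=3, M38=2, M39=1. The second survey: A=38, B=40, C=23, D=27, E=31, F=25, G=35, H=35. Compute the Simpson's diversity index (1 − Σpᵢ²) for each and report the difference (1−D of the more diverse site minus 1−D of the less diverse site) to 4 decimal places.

The first survey: N=33, proportions 0.181818, 0.272727, 0.030303, 0.242424, 0.030303, 0.030303, 0.030303, 0.090909, 0.060606, 0.030303, giving 1−D = 0.817264 (working shown to 6 dp, full precision carried).
The second survey: N=254, proportions 0.149606, 0.15748, 0.090551, 0.106299, 0.122047, 0.098425, 0.137795, 0.137795, giving 1−D = 0.870761.
Difference = |0.817264 − 0.870761| = 0.053497, i.e. 0.0535 to 4 decimal places.

0.0535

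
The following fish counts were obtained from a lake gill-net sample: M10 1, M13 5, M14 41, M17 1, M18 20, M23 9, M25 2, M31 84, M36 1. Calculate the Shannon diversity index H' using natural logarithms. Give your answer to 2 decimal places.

1.36

Total N = 1+5+41+1+20+9+2+84+1 = 164, so the proportions are 0.0061, 0.0305, 0.25, 0.0061, 0.122, 0.0549, 0.0122, 0.5122, 0.0061 (working shown to 4 dp, full precision carried).
Each pᵢ ln pᵢ term: 0.0061×(-5.0999)=-0.0311, 0.0305×(-3.4904)=-0.1064, 0.25×(-1.3863)=-0.3466, 0.0061×(-5.0999)=-0.0311, 0.122×(-2.1041)=-0.2566, 0.0549×(-2.9026)=-0.1593, 0.0122×(-4.4067)=-0.0537, 0.5122×(-0.6690)=-0.3427, 0.0061×(-5.0999)=-0.0311.
Sum = -1.3586, so H' = 1.36.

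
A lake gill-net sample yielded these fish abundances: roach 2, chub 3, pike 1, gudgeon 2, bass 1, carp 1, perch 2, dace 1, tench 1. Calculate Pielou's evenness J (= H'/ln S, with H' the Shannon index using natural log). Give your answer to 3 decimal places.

Total N = 2+3+1+2+1+1+2+1+1 = 14, so the proportions are 0.14286, 0.21429, 0.07143, 0.14286, 0.07143, 0.07143, 0.14286, 0.07143, 0.07143 (working shown to 5 dp, full precision carried).
H' = −Σ pᵢ ln pᵢ = −((-0.27799) + (-0.33010) + (-0.18850) + (-0.27799) + (-0.18850) + (-0.18850) + (-0.27799) + (-0.18850) + (-0.18850)) = 2.10658.
With S = 9 species, ln S = 2.19722, so J = 2.10658/2.19722 = 0.95874, i.e. 0.959 to 3 decimal places.

0.959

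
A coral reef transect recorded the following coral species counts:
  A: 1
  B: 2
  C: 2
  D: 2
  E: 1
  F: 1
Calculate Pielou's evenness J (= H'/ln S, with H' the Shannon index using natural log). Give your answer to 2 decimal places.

Total N = 1+2+2+2+1+1 = 9, so the proportions are 0.1111, 0.2222, 0.2222, 0.2222, 0.1111, 0.1111 (working shown to 4 dp, full precision carried).
H' = −Σ pᵢ ln pᵢ = −((-0.2441) + (-0.3342) + (-0.3342) + (-0.3342) + (-0.2441) + (-0.2441)) = 1.7351.
With S = 6 species, ln S = 1.7918, so J = 1.7351/1.7918 = 0.9684, i.e. 0.97 to 2 decimal places.

0.97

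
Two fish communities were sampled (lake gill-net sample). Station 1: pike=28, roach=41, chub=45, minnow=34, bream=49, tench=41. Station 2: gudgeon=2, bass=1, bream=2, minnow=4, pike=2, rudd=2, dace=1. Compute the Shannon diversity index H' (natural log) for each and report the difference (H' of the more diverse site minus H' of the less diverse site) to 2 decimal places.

0.07

Station 1: N=238, proportions 0.1176, 0.1723, 0.1891, 0.1429, 0.2059, 0.1723, giving H' = 1.7760 (working shown to 4 dp, full precision carried).
Station 2: N=14, proportions 0.1429, 0.0714, 0.1429, 0.2857, 0.1429, 0.1429, 0.0714, giving H' = 1.8469.
Difference = |1.7760 − 1.8469| = 0.0709, i.e. 0.07 to 2 decimal places.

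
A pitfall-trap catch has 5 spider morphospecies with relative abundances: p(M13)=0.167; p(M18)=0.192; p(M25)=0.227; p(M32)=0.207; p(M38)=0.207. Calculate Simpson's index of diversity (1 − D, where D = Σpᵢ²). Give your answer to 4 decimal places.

0.7980

D = 0.167² + 0.192² + 0.227² + 0.207² + 0.207² = 0.027889 + 0.036864 + 0.051529 + 0.042849 + 0.042849 = 0.201980 (working shown to 6 dp, full precision carried).
So 1 − D = 0.798020, i.e. 0.7980 to 4 decimal places.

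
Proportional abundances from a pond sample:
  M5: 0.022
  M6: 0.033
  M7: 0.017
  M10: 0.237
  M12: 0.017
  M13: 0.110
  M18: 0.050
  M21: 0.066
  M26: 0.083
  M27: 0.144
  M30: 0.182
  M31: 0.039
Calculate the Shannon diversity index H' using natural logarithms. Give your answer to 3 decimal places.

2.171

Each pᵢ ln pᵢ term (working shown to 5 dp, full precision carried): 0.022×(-3.81671)=-0.08397, 0.033×(-3.41125)=-0.11257, 0.017×(-4.07454)=-0.06927, 0.237×(-1.43970)=-0.34121, 0.017×(-4.07454)=-0.06927, 0.11×(-2.20727)=-0.24280, 0.05×(-2.99573)=-0.14979, 0.066×(-2.71810)=-0.17939, 0.083×(-2.48891)=-0.20658, 0.144×(-1.93794)=-0.27906, 0.182×(-1.70375)=-0.31008, 0.039×(-3.24419)=-0.12652.
Sum = -2.17051, so H' = 2.171.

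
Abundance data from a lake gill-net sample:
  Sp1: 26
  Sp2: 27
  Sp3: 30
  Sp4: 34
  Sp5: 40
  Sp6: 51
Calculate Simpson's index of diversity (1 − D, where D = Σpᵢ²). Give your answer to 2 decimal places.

0.82

Total N = 26+27+30+34+40+51 = 208, so the proportions are 0.125, 0.1298, 0.1442, 0.1635, 0.1923, 0.2452 (working shown to 4 dp, full precision carried).
D = 0.125² + 0.1298² + 0.1442² + 0.1635² + 0.1923² + 0.2452² = 0.0156 + 0.0169 + 0.0208 + 0.0267 + 0.0370 + 0.0601 = 0.1771.
So 1 − D = 0.8229, i.e. 0.82 to 2 decimal places.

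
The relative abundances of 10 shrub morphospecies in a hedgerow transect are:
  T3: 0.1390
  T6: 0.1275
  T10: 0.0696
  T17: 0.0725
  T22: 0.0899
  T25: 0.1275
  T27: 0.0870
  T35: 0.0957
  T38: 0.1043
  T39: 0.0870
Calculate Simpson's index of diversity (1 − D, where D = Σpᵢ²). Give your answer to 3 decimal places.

D = 0.139² + 0.1275² + 0.0696² + 0.0725² + 0.0899² + 0.1275² + 0.087² + 0.0957² + 0.1043² + 0.087² = 0.01932 + 0.01626 + 0.00484 + 0.00526 + 0.00808 + 0.01626 + 0.00757 + 0.00916 + 0.01088 + 0.00757 = 0.10519 (working shown to 5 dp, full precision carried).
So 1 − D = 0.89481, i.e. 0.895 to 3 decimal places.

0.895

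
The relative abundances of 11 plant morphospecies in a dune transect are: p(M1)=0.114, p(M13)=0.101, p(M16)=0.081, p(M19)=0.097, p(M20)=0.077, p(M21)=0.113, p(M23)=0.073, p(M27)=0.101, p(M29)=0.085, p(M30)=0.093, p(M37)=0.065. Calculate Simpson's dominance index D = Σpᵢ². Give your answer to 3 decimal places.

0.093

D = 0.114² + 0.101² + 0.081² + 0.097² + 0.077² + 0.113² + 0.073² + 0.101² + 0.085² + 0.093² + 0.065² = 0.012996 + 0.010201 + 0.006561 + 0.009409 + 0.005929 + 0.012769 + 0.005329 + 0.010201 + 0.007225 + 0.008649 + 0.004225 = 0.093494 (working shown to 6 dp, full precision carried).
To 3 decimal places, D = 0.093.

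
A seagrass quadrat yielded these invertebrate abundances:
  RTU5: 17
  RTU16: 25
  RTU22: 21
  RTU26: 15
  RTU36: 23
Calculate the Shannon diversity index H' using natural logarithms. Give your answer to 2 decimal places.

Total N = 17+25+21+15+23 = 101, so the proportions are 0.1683, 0.2475, 0.2079, 0.1485, 0.2277 (working shown to 4 dp, full precision carried).
Each pᵢ ln pᵢ term: 0.1683×(-1.7819)=-0.2999, 0.2475×(-1.3962)=-0.3456, 0.2079×(-1.5706)=-0.3266, 0.1485×(-1.9071)=-0.2832, 0.2277×(-1.4796)=-0.3369.
Sum = -1.5923, so H' = 1.59.

1.59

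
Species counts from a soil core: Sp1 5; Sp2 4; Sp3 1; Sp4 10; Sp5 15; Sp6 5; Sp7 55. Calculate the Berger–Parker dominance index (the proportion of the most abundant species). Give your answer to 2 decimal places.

0.58

Total N = 5+4+1+10+15+5+55 = 95, so the proportions are 0.0526, 0.0421, 0.0105, 0.1053, 0.1579, 0.0526, 0.5789 (working shown to 4 dp, full precision carried).
The largest proportion is 0.5789, i.e. d = 0.58 to 2 decimal places.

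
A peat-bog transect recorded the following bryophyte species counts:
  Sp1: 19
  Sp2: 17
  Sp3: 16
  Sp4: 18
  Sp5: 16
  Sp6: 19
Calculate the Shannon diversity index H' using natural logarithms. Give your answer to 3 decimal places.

Total N = 19+17+16+18+16+19 = 105, so the proportions are 0.18095, 0.1619, 0.15238, 0.17143, 0.15238, 0.18095 (working shown to 5 dp, full precision carried).
Each pᵢ ln pᵢ term: 0.18095×(-1.70952)=-0.30934, 0.1619×(-1.82075)=-0.29479, 0.15238×(-1.88137)=-0.28669, 0.17143×(-1.76359)=-0.30233, 0.15238×(-1.88137)=-0.28669, 0.18095×(-1.70952)=-0.30934.
Sum = -1.78917, so H' = 1.789.

1.789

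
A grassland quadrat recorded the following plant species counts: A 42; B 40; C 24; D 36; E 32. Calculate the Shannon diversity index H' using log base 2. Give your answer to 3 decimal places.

2.296

Total N = 42+40+24+36+32 = 174, so the proportions are 0.24138, 0.22989, 0.13793, 0.2069, 0.18391 (working shown to 5 dp, full precision carried).
Each pᵢ log₂ pᵢ term: 0.24138×(-2.05063)=-0.49498, 0.22989×(-2.12102)=-0.48759, 0.13793×(-2.85798)=-0.39420, 0.2069×(-2.27302)=-0.47028, 0.18391×(-2.44294)=-0.44928.
Sum = -2.29633, so H' = 2.296.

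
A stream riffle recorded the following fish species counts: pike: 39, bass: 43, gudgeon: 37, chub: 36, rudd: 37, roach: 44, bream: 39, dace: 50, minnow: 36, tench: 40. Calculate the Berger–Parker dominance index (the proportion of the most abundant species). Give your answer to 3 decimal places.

Total N = 39+43+37+36+37+44+39+50+36+40 = 401, so the proportions are 0.09726, 0.10723, 0.09227, 0.08978, 0.09227, 0.10973, 0.09726, 0.12469, 0.08978, 0.09975 (working shown to 5 dp, full precision carried).
The largest proportion is 0.12469, i.e. d = 0.125 to 3 decimal places.

0.125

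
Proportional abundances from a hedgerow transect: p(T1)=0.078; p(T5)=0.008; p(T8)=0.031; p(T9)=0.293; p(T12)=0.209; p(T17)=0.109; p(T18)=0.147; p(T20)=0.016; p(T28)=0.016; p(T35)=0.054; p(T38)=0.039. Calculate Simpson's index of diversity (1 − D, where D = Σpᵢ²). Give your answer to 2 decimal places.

0.82

D = 0.078² + 0.008² + 0.031² + 0.293² + 0.209² + 0.109² + 0.147² + 0.016² + 0.016² + 0.054² + 0.039² = 0.0061 + 0.0001 + 0.0010 + 0.0858 + 0.0437 + 0.0119 + 0.0216 + 0.0003 + 0.0003 + 0.0029 + 0.0015 = 0.1751 (working shown to 4 dp, full precision carried).
So 1 − D = 0.8249, i.e. 0.82 to 2 decimal places.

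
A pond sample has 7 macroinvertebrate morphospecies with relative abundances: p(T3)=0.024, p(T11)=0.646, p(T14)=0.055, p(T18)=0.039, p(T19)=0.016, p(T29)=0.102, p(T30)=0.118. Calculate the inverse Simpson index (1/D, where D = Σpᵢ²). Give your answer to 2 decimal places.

D = 0.024² + 0.646² + 0.055² + 0.039² + 0.016² + 0.102² + 0.118² = 0.00058 + 0.41732 + 0.00302 + 0.00152 + 0.00026 + 0.01040 + 0.01392 = 0.44702 (working shown to 5 dp, full precision carried).
So 1/D = 2.2370, i.e. 2.24 to 2 decimal places.

2.24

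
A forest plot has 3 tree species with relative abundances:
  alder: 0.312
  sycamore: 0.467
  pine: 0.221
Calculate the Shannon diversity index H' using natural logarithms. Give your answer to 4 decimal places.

1.0526

Each pᵢ ln pᵢ term (working shown to 6 dp, full precision carried): 0.312×(-1.164752)=-0.363403, 0.467×(-0.761426)=-0.355586, 0.221×(-1.509593)=-0.333620.
Sum = -1.052609, so H' = 1.0526.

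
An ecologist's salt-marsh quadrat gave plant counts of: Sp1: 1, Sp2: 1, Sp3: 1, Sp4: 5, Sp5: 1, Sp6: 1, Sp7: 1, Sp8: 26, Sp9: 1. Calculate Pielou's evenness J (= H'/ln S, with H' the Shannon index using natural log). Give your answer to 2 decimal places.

Total N = 1+1+1+5+1+1+1+26+1 = 38, so the proportions are 0.0263, 0.0263, 0.0263, 0.1316, 0.0263, 0.0263, 0.0263, 0.6842, 0.0263 (working shown to 4 dp, full precision carried).
H' = −Σ pᵢ ln pᵢ = −((-0.0957) + (-0.0957) + (-0.0957) + (-0.2669) + (-0.0957) + (-0.0957) + (-0.0957) + (-0.2597) + (-0.0957)) = 1.1966.
With S = 9 species, ln S = 2.1972, so J = 1.1966/2.1972 = 0.5446, i.e. 0.54 to 2 decimal places.

0.54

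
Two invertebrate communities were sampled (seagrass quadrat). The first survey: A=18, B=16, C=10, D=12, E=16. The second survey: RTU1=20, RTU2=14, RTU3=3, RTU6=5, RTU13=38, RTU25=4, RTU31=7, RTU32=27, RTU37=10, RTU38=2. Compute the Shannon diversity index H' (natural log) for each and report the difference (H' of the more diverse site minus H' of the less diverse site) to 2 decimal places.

The first survey: N=72, proportions 0.25, 0.2222, 0.1389, 0.1667, 0.2222, giving H' = 1.5879 (working shown to 4 dp, full precision carried).
The second survey: N=130, proportions 0.1538, 0.1077, 0.0231, 0.0385, 0.2923, 0.0308, 0.0538, 0.2077, 0.0769, 0.0154, giving H' = 1.9522.
Difference = |1.5879 − 1.9522| = 0.3643, i.e. 0.36 to 2 decimal places.

0.36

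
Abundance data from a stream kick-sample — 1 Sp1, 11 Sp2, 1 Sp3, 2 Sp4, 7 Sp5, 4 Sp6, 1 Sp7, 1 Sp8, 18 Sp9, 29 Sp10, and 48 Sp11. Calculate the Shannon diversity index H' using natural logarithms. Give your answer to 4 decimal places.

1.7030

Total N = 1+11+1+2+7+4+1+1+18+29+48 = 123, so the proportions are 0.00813, 0.089431, 0.00813, 0.01626, 0.056911, 0.03252, 0.00813, 0.00813, 0.146341, 0.235772, 0.390244 (working shown to 6 dp, full precision carried).
Each pᵢ ln pᵢ term: 0.00813×(-4.812184)=-0.039123, 0.089431×(-2.414289)=-0.215912, 0.00813×(-4.812184)=-0.039123, 0.01626×(-4.119037)=-0.066976, 0.056911×(-2.866274)=-0.163121, 0.03252×(-3.425890)=-0.111411, 0.00813×(-4.812184)=-0.039123, 0.00813×(-4.812184)=-0.039123, 0.146341×(-1.921813)=-0.281241, 0.235772×(-1.444889)=-0.340665, 0.390244×(-0.940983)=-0.367213.
Sum = -1.703033, so H' = 1.7030.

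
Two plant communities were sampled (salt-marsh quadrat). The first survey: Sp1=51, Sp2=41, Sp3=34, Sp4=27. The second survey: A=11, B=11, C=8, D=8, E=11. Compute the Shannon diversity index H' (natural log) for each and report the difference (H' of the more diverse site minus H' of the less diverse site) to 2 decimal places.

The first survey: N=153, proportions 0.3333, 0.268, 0.2222, 0.1765, giving H' = 1.3594 (working shown to 4 dp, full precision carried).
The second survey: N=49, proportions 0.2245, 0.2245, 0.1633, 0.1633, 0.2245, giving H' = 1.5979.
Difference = |1.3594 − 1.5979| = 0.2385, i.e. 0.24 to 2 decimal places.

0.24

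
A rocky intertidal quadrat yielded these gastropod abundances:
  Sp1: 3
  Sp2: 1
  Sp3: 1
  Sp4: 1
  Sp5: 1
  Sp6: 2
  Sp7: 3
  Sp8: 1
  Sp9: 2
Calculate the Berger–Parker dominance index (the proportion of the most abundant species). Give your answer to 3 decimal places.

0.200

Total N = 3+1+1+1+1+2+3+1+2 = 15, so the proportions are 0.2, 0.06667, 0.06667, 0.06667, 0.06667, 0.13333, 0.2, 0.06667, 0.13333 (working shown to 5 dp, full precision carried).
The largest proportion is 0.2, i.e. d = 0.200 to 3 decimal places.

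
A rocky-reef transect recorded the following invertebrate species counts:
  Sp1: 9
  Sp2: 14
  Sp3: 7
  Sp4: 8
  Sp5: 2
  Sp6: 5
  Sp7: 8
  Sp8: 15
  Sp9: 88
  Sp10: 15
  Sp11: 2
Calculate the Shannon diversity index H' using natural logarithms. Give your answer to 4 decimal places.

1.7447

Total N = 9+14+7+8+2+5+8+15+88+15+2 = 173, so the proportions are 0.052023, 0.080925, 0.040462, 0.046243, 0.011561, 0.028902, 0.046243, 0.086705, 0.508671, 0.086705, 0.011561 (working shown to 6 dp, full precision carried).
Each pᵢ ln pᵢ term: 0.052023×(-2.956067)=-0.153784, 0.080925×(-2.514234)=-0.203464, 0.040462×(-3.207381)=-0.129778, 0.046243×(-3.073850)=-0.142143, 0.011561×(-4.460144)=-0.051562, 0.028902×(-3.543854)=-0.102424, 0.046243×(-3.073850)=-0.142143, 0.086705×(-2.445241)=-0.212015, 0.508671×(-0.675955)=-0.343838, 0.086705×(-2.445241)=-0.212015, 0.011561×(-4.460144)=-0.051562.
Sum = -1.744730, so H' = 1.7447.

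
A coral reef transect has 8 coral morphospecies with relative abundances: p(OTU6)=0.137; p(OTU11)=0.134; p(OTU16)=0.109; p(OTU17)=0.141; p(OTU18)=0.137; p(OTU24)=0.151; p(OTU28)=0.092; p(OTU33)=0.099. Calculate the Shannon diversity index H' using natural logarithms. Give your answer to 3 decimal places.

Each pᵢ ln pᵢ term (working shown to 5 dp, full precision carried): 0.137×(-1.98777)=-0.27233, 0.134×(-2.00992)=-0.26933, 0.109×(-2.21641)=-0.24159, 0.141×(-1.95900)=-0.27622, 0.137×(-1.98777)=-0.27233, 0.151×(-1.89048)=-0.28546, 0.092×(-2.38597)=-0.21951, 0.099×(-2.31264)=-0.22895.
Sum = -2.06571, so H' = 2.066.

2.066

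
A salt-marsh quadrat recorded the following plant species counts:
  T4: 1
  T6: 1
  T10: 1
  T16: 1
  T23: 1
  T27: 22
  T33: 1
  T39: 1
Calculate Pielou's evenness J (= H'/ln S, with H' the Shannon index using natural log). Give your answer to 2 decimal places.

Total N = 1+1+1+1+1+22+1+1 = 29, so the proportions are 0.0345, 0.0345, 0.0345, 0.0345, 0.0345, 0.7586, 0.0345, 0.0345 (working shown to 4 dp, full precision carried).
H' = −Σ pᵢ ln pᵢ = −((-0.1161) + (-0.1161) + (-0.1161) + (-0.1161) + (-0.1161) + (-0.2096) + (-0.1161) + (-0.1161)) = 1.0224.
With S = 8 species, ln S = 2.0794, so J = 1.0224/2.0794 = 0.4917, i.e. 0.49 to 2 decimal places.

0.49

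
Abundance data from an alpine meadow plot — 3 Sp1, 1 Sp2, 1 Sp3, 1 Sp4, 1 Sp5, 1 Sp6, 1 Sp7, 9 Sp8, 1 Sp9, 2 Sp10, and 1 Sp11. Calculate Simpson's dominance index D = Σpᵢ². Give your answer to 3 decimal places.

0.211

Total N = 3+1+1+1+1+1+1+9+1+2+1 = 22, so the proportions are 0.13636, 0.04545, 0.04545, 0.04545, 0.04545, 0.04545, 0.04545, 0.40909, 0.04545, 0.09091, 0.04545 (working shown to 5 dp, full precision carried).
D = 0.13636² + 0.04545² + 0.04545² + 0.04545² + 0.04545² + 0.04545² + 0.04545² + 0.40909² + 0.04545² + 0.09091² + 0.04545² = 0.01860 + 0.00207 + 0.00207 + 0.00207 + 0.00207 + 0.00207 + 0.00207 + 0.16736 + 0.00207 + 0.00826 + 0.00207 = 0.21074.
To 3 decimal places, D = 0.211.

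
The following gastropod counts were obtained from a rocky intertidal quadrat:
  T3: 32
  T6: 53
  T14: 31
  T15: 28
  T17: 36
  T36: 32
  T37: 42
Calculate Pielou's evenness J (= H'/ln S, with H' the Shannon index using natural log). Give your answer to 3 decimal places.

Total N = 32+53+31+28+36+32+42 = 254, so the proportions are 0.12598, 0.20866, 0.12205, 0.11024, 0.14173, 0.12598, 0.16535 (working shown to 5 dp, full precision carried).
H' = −Σ pᵢ ln pᵢ = −((-0.26099) + (-0.32698) + (-0.25671) + (-0.24309) + (-0.27692) + (-0.26099) + (-0.29758)) = 1.92325.
With S = 7 species, ln S = 1.94591, so J = 1.92325/1.94591 = 0.98836, i.e. 0.988 to 3 decimal places.

0.988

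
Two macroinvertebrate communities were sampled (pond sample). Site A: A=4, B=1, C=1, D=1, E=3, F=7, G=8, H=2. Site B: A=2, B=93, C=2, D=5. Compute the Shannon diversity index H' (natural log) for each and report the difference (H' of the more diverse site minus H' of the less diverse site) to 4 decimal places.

1.4102

Site A: N=27, proportions 0.1481481, 0.037037, 0.037037, 0.037037, 0.1111111, 0.2592593, 0.2962963, 0.0740741, giving H' = 1.7964216 (working shown to 7 dp, full precision carried).
Site B: N=102, proportions 0.0196078, 0.9117647, 0.0196078, 0.0490196, giving H' = 0.3862323.
Difference = |1.7964216 − 0.3862323| = 1.4101893, i.e. 1.4102 to 4 decimal places.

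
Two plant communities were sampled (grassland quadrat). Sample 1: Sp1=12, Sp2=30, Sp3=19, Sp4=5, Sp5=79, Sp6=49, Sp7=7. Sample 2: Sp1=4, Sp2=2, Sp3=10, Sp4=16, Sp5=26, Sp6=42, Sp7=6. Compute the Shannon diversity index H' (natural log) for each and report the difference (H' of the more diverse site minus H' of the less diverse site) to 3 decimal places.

Sample 1: N=201, proportions 0.0597, 0.14925, 0.09453, 0.02488, 0.39303, 0.24378, 0.03483, giving H' = 1.59508 (working shown to 5 dp, full precision carried).
Sample 2: N=106, proportions 0.03774, 0.01887, 0.09434, 0.15094, 0.24528, 0.39623, 0.0566, giving H' = 1.58078.
Difference = |1.59508 − 1.58078| = 0.01430, i.e. 0.014 to 3 decimal places.

0.014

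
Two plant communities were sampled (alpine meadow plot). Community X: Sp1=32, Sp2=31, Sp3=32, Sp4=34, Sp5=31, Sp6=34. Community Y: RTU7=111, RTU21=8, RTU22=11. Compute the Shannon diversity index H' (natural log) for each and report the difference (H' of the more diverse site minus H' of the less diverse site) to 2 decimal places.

1.28

Community X: N=194, proportions 0.16495, 0.15979, 0.16495, 0.17526, 0.15979, 0.17526, giving H' = 1.79102 (working shown to 5 dp, full precision carried).
Community Y: N=130, proportions 0.85385, 0.06154, 0.08462, giving H' = 0.51546.
Difference = |1.79102 − 0.51546| = 1.27556, i.e. 1.28 to 2 decimal places.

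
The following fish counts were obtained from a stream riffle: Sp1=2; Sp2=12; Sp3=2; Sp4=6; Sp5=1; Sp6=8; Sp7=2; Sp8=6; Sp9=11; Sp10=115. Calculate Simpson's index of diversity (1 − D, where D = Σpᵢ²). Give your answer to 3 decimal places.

Total N = 2+12+2+6+1+8+2+6+11+115 = 165, so the proportions are 0.01212, 0.07273, 0.01212, 0.03636, 0.00606, 0.04848, 0.01212, 0.03636, 0.06667, 0.69697 (working shown to 5 dp, full precision carried).
D = 0.01212² + 0.07273² + 0.01212² + 0.03636² + 0.00606² + 0.04848² + 0.01212² + 0.03636² + 0.06667² + 0.69697² = 0.00015 + 0.00529 + 0.00015 + 0.00132 + 0.00004 + 0.00235 + 0.00015 + 0.00132 + 0.00444 + 0.48577 = 0.50097.
So 1 − D = 0.49903, i.e. 0.499 to 3 decimal places.

0.499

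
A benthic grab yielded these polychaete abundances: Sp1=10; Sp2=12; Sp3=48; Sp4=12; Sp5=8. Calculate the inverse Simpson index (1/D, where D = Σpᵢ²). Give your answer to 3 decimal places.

Total N = 10+12+48+12+8 = 90, so the proportions are 0.111111, 0.133333, 0.533333, 0.133333, 0.088889 (working shown to 6 dp, full precision carried).
D = 0.111111² + 0.133333² + 0.533333² + 0.133333² + 0.088889² = 0.012346 + 0.017778 + 0.284444 + 0.017778 + 0.007901 = 0.340247.
So 1/D = 2.93904, i.e. 2.939 to 3 decimal places.

2.939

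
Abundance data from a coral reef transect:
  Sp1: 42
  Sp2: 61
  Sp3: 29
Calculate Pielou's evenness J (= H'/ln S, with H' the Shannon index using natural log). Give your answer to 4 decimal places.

0.9594

Total N = 42+61+29 = 132, so the proportions are 0.318182, 0.462121, 0.219697 (working shown to 6 dp, full precision carried).
H' = −Σ pᵢ ln pᵢ = −((-0.364360) + (-0.356724) + (-0.332952)) = 1.054037.
With S = 3 species, ln S = 1.098612, so J = 1.054037/1.098612 = 0.959426, i.e. 0.9594 to 4 decimal places.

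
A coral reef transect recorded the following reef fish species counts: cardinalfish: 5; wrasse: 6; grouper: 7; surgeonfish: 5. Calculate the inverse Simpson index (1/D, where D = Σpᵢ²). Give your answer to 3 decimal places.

Total N = 5+6+7+5 = 23, so the proportions are 0.2173913, 0.2608696, 0.3043478, 0.2173913 (working shown to 7 dp, full precision carried).
D = 0.2173913² + 0.2608696² + 0.3043478² + 0.2173913² = 0.0472590 + 0.0680529 + 0.0926276 + 0.0472590 = 0.2551985.
So 1/D = 3.91852, i.e. 3.919 to 3 decimal places.

3.919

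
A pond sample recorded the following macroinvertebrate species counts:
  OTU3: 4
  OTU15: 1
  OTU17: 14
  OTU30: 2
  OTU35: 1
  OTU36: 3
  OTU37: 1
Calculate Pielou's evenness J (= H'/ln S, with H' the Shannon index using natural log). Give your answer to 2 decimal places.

0.74

Total N = 4+1+14+2+1+3+1 = 26, so the proportions are 0.1538, 0.0385, 0.5385, 0.0769, 0.0385, 0.1154, 0.0385 (working shown to 4 dp, full precision carried).
H' = −Σ pᵢ ln pᵢ = −((-0.2880) + (-0.1253) + (-0.3333) + (-0.1973) + (-0.1253) + (-0.2492) + (-0.1253)) = 1.4437.
With S = 7 species, ln S = 1.9459, so J = 1.4437/1.9459 = 0.7419, i.e. 0.74 to 2 decimal places.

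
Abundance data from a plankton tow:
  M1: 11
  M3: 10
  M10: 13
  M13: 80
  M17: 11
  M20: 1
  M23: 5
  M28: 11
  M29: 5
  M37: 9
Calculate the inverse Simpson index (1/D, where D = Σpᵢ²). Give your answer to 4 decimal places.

3.3970

Total N = 11+10+13+80+11+1+5+11+5+9 = 156, so the proportions are 0.07051282, 0.06410256, 0.08333333, 0.51282051, 0.07051282, 0.00641026, 0.03205128, 0.07051282, 0.03205128, 0.05769231 (working shown to 8 dp, full precision carried).
D = 0.07051282² + 0.06410256² + 0.08333333² + 0.51282051² + 0.07051282² + 0.00641026² + 0.03205128² + 0.07051282² + 0.03205128² + 0.05769231² = 0.00497206 + 0.00410914 + 0.00694444 + 0.26298488 + 0.00497206 + 0.00004109 + 0.00102728 + 0.00497206 + 0.00102728 + 0.00332840 = 0.29437870.
So 1/D = 3.396985, i.e. 3.3970 to 4 decimal places.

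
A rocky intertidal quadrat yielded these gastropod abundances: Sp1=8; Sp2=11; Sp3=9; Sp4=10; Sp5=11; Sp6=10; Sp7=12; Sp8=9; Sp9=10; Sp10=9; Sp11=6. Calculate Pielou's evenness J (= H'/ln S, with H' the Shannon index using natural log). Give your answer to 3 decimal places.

0.994

Total N = 8+11+9+10+11+10+12+9+10+9+6 = 105, so the proportions are 0.07619, 0.10476, 0.08571, 0.09524, 0.10476, 0.09524, 0.11429, 0.08571, 0.09524, 0.08571, 0.05714 (working shown to 5 dp, full precision carried).
H' = −Σ pᵢ ln pᵢ = −((-0.19615) + (-0.23635) + (-0.21058) + (-0.22394) + (-0.23635) + (-0.22394) + (-0.24789) + (-0.21058) + (-0.22394) + (-0.21058) + (-0.16355)) = 2.38385.
With S = 11 species, ln S = 2.39790, so J = 2.38385/2.39790 = 0.99414, i.e. 0.994 to 3 decimal places.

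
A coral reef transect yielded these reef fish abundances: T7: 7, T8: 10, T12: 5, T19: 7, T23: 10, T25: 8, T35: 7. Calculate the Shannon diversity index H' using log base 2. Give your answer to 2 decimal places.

2.77

Total N = 7+10+5+7+10+8+7 = 54, so the proportions are 0.1296, 0.1852, 0.0926, 0.1296, 0.1852, 0.1481, 0.1296 (working shown to 4 dp, full precision carried).
Each pᵢ log₂ pᵢ term: 0.1296×(-2.9475)=-0.3821, 0.1852×(-2.4330)=-0.4505, 0.0926×(-3.4330)=-0.3179, 0.1296×(-2.9475)=-0.3821, 0.1852×(-2.4330)=-0.4505, 0.1481×(-2.7549)=-0.4081, 0.1296×(-2.9475)=-0.3821.
Sum = -2.7734, so H' = 2.77.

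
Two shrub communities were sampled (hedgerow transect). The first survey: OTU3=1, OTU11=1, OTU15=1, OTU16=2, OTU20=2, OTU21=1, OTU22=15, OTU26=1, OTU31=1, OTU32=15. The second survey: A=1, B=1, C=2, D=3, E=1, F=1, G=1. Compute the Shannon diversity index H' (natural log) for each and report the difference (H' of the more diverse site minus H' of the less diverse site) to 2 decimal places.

0.25

The first survey: N=40, proportions 0.025, 0.025, 0.025, 0.05, 0.05, 0.025, 0.375, 0.025, 0.025, 0.375, giving H' = 1.58853 (working shown to 5 dp, full precision carried).
The second survey: N=10, proportions 0.1, 0.1, 0.2, 0.3, 0.1, 0.1, 0.1, giving H' = 1.83437.
Difference = |1.58853 − 1.83437| = 0.24584, i.e. 0.25 to 2 decimal places.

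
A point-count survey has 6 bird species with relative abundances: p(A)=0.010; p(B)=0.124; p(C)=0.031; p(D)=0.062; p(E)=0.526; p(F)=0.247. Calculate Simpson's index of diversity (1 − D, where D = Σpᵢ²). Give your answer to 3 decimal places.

0.642

D = 0.01² + 0.124² + 0.031² + 0.062² + 0.526² + 0.247² = 0.00010 + 0.01538 + 0.00096 + 0.00384 + 0.27668 + 0.06101 = 0.35797 (working shown to 5 dp, full precision carried).
So 1 − D = 0.64203, i.e. 0.642 to 3 decimal places.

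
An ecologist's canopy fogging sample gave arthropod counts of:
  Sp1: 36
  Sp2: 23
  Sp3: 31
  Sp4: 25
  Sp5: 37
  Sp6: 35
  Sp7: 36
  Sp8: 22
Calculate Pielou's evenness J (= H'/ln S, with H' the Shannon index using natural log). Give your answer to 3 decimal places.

Total N = 36+23+31+25+37+35+36+22 = 245, so the proportions are 0.14694, 0.09388, 0.12653, 0.10204, 0.15102, 0.14286, 0.14694, 0.0898 (working shown to 5 dp, full precision carried).
H' = −Σ pᵢ ln pᵢ = −((-0.28179) + (-0.22209) + (-0.26157) + (-0.23290) + (-0.28548) + (-0.27799) + (-0.28179) + (-0.21643)) = 2.06004.
With S = 8 species, ln S = 2.07944, so J = 2.06004/2.07944 = 0.99067, i.e. 0.991 to 3 decimal places.

0.991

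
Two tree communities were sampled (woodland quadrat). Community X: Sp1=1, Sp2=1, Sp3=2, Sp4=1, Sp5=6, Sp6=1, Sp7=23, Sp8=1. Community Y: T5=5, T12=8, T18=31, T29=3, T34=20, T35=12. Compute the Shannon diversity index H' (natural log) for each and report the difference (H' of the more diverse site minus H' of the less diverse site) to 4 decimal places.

Community X: N=36, proportions 0.027778, 0.027778, 0.055556, 0.027778, 0.166667, 0.027778, 0.638889, 0.027778, giving H' = 1.243152 (working shown to 6 dp, full precision carried).
Community Y: N=79, proportions 0.063291, 0.101266, 0.392405, 0.037975, 0.253165, 0.151899, giving H' = 1.531908.
Difference = |1.243152 − 1.531908| = 0.288756, i.e. 0.2888 to 4 decimal places.

0.2888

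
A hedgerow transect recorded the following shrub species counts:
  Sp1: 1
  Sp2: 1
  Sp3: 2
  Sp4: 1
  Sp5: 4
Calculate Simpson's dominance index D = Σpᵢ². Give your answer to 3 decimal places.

Total N = 1+1+2+1+4 = 9, so the proportions are 0.11111, 0.11111, 0.22222, 0.11111, 0.44444 (working shown to 5 dp, full precision carried).
D = 0.11111² + 0.11111² + 0.22222² + 0.11111² + 0.44444² = 0.01235 + 0.01235 + 0.04938 + 0.01235 + 0.19753 = 0.28395.
To 3 decimal places, D = 0.284.

0.284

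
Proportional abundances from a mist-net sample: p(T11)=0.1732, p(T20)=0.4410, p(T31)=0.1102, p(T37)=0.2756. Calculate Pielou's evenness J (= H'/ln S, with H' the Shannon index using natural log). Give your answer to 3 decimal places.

H' = −Σ pᵢ ln pᵢ = −((-0.30367) + (-0.36105) + (-0.24304) + (-0.35519)) = 1.26296 (working shown to 5 dp, full precision carried).
With S = 4 species, ln S = 1.38629, so J = 1.26296/1.38629 = 0.91103, i.e. 0.911 to 3 decimal places.

0.911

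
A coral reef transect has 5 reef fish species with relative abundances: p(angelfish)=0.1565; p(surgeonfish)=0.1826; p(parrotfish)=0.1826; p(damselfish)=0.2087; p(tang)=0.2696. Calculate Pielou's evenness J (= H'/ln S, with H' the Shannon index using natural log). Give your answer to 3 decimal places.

H' = −Σ pᵢ ln pᵢ = −((-0.29026) + (-0.31050) + (-0.31050) + (-0.32700) + (-0.35340)) = 1.59167 (working shown to 5 dp, full precision carried).
With S = 5 species, ln S = 1.60944, so J = 1.59167/1.60944 = 0.98896, i.e. 0.989 to 3 decimal places.

0.989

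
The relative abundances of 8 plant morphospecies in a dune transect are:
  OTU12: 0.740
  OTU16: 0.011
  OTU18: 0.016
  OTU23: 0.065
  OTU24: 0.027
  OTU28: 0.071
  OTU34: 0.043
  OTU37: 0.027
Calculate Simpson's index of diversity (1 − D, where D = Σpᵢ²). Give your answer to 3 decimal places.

D = 0.74² + 0.011² + 0.016² + 0.065² + 0.027² + 0.071² + 0.043² + 0.027² = 0.54760 + 0.00012 + 0.00026 + 0.00423 + 0.00073 + 0.00504 + 0.00185 + 0.00073 = 0.56055 (working shown to 5 dp, full precision carried).
So 1 − D = 0.43945, i.e. 0.439 to 3 decimal places.

0.439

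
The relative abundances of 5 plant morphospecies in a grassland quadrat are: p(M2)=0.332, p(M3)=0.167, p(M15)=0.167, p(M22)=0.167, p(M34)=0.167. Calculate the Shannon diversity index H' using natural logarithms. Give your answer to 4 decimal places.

Each pᵢ ln pᵢ term (working shown to 6 dp, full precision carried): 0.332×(-1.102620)=-0.366070, 0.167×(-1.789761)=-0.298890, 0.167×(-1.789761)=-0.298890, 0.167×(-1.789761)=-0.298890, 0.167×(-1.789761)=-0.298890.
Sum = -1.561631, so H' = 1.5616.

1.5616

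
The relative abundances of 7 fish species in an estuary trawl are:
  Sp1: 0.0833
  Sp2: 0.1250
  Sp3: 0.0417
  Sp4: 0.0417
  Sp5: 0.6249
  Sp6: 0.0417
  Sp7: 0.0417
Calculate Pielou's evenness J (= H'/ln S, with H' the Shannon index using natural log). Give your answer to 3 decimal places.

0.663

H' = −Σ pᵢ ln pᵢ = −((-0.20703) + (-0.25993) + (-0.13249) + (-0.13249) + (-0.29381) + (-0.13249) + (-0.13249)) = 1.29073 (working shown to 5 dp, full precision carried).
With S = 7 species, ln S = 1.94591, so J = 1.29073/1.94591 = 0.66330, i.e. 0.663 to 3 decimal places.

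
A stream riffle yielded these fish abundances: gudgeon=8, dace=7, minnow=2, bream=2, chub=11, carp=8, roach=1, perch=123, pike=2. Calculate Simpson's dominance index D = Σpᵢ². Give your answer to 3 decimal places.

0.574

Total N = 8+7+2+2+11+8+1+123+2 = 164, so the proportions are 0.04878, 0.04268, 0.0122, 0.0122, 0.06707, 0.04878, 0.0061, 0.75, 0.0122 (working shown to 5 dp, full precision carried).
D = 0.04878² + 0.04268² + 0.0122² + 0.0122² + 0.06707² + 0.04878² + 0.0061² + 0.75² + 0.0122² = 0.00238 + 0.00182 + 0.00015 + 0.00015 + 0.00450 + 0.00238 + 0.00004 + 0.56250 + 0.00015 = 0.57406.
To 3 decimal places, D = 0.574.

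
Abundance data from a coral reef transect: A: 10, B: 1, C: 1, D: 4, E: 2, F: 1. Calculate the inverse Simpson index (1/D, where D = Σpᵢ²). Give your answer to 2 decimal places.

Total N = 10+1+1+4+2+1 = 19, so the proportions are 0.526316, 0.052632, 0.052632, 0.210526, 0.105263, 0.052632 (working shown to 6 dp, full precision carried).
D = 0.526316² + 0.052632² + 0.052632² + 0.210526² + 0.105263² + 0.052632² = 0.277008 + 0.002770 + 0.002770 + 0.044321 + 0.011080 + 0.002770 = 0.340720.
So 1/D = 2.93496, i.e. 2.93 to 2 decimal places.

2.93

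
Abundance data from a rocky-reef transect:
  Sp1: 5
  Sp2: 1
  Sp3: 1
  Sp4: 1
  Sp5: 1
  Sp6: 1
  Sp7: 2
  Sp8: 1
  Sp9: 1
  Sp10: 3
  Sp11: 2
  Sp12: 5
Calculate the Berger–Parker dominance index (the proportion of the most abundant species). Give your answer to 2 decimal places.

Total N = 5+1+1+1+1+1+2+1+1+3+2+5 = 24, so the proportions are 0.2083, 0.0417, 0.0417, 0.0417, 0.0417, 0.0417, 0.0833, 0.0417, 0.0417, 0.125, 0.0833, 0.2083 (working shown to 4 dp, full precision carried).
The largest proportion is 0.2083, i.e. d = 0.21 to 2 decimal places.

0.21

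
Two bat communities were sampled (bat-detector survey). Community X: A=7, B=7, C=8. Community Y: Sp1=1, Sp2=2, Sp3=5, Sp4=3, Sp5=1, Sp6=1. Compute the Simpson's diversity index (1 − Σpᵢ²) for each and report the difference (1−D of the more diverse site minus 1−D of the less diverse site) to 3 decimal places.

Community X: N=22, proportions 0.31818, 0.31818, 0.36364, giving 1−D = 0.66529 (working shown to 5 dp, full precision carried).
Community Y: N=13, proportions 0.07692, 0.15385, 0.38462, 0.23077, 0.07692, 0.07692, giving 1−D = 0.75740.
Difference = |0.66529 − 0.75740| = 0.09211, i.e. 0.092 to 3 decimal places.

0.092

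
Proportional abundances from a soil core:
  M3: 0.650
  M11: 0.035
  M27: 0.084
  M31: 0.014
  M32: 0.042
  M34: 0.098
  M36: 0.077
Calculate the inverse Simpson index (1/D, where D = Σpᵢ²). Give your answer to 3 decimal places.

D = 0.65² + 0.035² + 0.084² + 0.014² + 0.042² + 0.098² + 0.077² = 0.422500 + 0.001225 + 0.007056 + 0.000196 + 0.001764 + 0.009604 + 0.005929 = 0.448274 (working shown to 6 dp, full precision carried).
So 1/D = 2.23078, i.e. 2.231 to 3 decimal places.

2.231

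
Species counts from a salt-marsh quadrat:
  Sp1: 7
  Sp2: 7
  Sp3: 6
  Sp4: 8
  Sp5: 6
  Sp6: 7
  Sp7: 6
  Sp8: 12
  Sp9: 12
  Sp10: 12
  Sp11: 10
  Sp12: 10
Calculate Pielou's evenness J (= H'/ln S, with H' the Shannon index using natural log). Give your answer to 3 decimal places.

Total N = 7+7+6+8+6+7+6+12+12+12+10+10 = 103, so the proportions are 0.06796, 0.06796, 0.05825, 0.07767, 0.05825, 0.06796, 0.05825, 0.1165, 0.1165, 0.1165, 0.09709, 0.09709 (working shown to 5 dp, full precision carried).
H' = −Σ pᵢ ln pᵢ = −((-0.18274) + (-0.18274) + (-0.16561) + (-0.19847) + (-0.16561) + (-0.18274) + (-0.16561) + (-0.25046) + (-0.25046) + (-0.25046) + (-0.22642) + (-0.22642)) = 2.44774.
With S = 12 species, ln S = 2.48491, so J = 2.44774/2.48491 = 0.98504, i.e. 0.985 to 3 decimal places.

0.985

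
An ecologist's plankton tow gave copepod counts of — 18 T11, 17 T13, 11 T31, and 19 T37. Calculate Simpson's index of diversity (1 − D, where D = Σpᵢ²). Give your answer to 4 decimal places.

Total N = 18+17+11+19 = 65, so the proportions are 0.276923, 0.261538, 0.169231, 0.292308 (working shown to 6 dp, full precision carried).
D = 0.276923² + 0.261538² + 0.169231² + 0.292308² = 0.076686 + 0.068402 + 0.028639 + 0.085444 = 0.259172.
So 1 − D = 0.740828, i.e. 0.7408 to 4 decimal places.

0.7408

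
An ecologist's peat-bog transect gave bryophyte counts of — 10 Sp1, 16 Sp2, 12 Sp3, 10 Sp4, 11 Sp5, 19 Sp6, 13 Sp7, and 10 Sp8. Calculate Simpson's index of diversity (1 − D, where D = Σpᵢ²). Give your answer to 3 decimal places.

0.868

Total N = 10+16+12+10+11+19+13+10 = 101, so the proportions are 0.09901, 0.15842, 0.11881, 0.09901, 0.10891, 0.18812, 0.12871, 0.09901 (working shown to 5 dp, full precision carried).
D = 0.09901² + 0.15842² + 0.11881² + 0.09901² + 0.10891² + 0.18812² + 0.12871² + 0.09901² = 0.00980 + 0.02510 + 0.01412 + 0.00980 + 0.01186 + 0.03539 + 0.01657 + 0.00980 = 0.13244.
So 1 − D = 0.86756, i.e. 0.868 to 3 decimal places.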